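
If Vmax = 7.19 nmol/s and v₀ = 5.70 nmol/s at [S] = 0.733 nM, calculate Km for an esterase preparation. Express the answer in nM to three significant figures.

From v = Vmax[S]/(Km+[S]), Km = [S](Vmax − v)/v.
Km = 0.733 × (7.19 − 5.70) / 5.70 = 1.092/5.70 = 0.192 nM.

0.192 nM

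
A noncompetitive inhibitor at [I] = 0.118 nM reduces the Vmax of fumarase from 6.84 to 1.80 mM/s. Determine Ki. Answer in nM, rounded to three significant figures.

Noncompetitive: Vmax,app = Vmax/α with α = 1 + [I]/Ki.
α = Vmax/Vmax,app = 6.84/1.80 = 3.800.
Ki = [I]/(α − 1) = 0.118/2.800 = 0.0421 nM.

0.0421 nM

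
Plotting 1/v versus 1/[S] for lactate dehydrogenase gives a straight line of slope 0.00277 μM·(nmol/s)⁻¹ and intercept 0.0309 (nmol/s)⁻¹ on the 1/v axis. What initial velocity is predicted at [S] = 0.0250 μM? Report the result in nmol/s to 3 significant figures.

The y-intercept is 1/Vmax, so Vmax = 1/0.0309 = 32.4 nmol/s.
The slope is Km/Vmax, so Km = 0.00277 × 32.4 = 0.0896 μM.
Then v = 32.4 × 0.0250/(0.0896 + 0.0250) = 7.06 nmol/s.

7.06 nmol/s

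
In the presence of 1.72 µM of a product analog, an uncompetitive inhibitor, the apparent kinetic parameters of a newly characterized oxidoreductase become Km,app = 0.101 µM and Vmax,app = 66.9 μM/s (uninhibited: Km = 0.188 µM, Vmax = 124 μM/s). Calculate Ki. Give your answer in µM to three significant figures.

Uncompetitive: Vmax,app = Vmax/α (and Km,app = Km/α) with α = 1 + [I]/Ki.
α = Vmax/Vmax,app = 124/66.9 = 1.854.
Ki = [I]/(α − 1) = 1.72/0.8535 = 2.02 µM.

2.02 µM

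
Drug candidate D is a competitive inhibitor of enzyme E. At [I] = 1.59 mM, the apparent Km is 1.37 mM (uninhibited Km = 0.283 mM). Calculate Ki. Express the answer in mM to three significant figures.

0.414 mM

Competitive: Km,app = α·Km with α = 1 + [I]/Ki.
α = Km,app/Km = 1.37/0.283 = 4.841.
Ki = [I]/(α − 1) = 1.59/3.841 = 0.414 mM.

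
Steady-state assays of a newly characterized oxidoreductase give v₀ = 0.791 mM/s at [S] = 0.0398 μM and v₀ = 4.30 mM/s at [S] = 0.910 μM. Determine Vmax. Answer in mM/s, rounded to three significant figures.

In reciprocal form, 1/v = (Km/Vmax)·(1/[S]) + 1/Vmax. The two points give (1/[S], 1/v) = (25.13, 1.264) and (1.099, 0.2326).
Slope = (1.264 − 0.2326)/(25.13 − 1.099) = 0.04294; intercept = 1.264 − 0.04294×25.13 = 0.1854.
Vmax = 1/intercept = 5.39 mM/s; Km = slope × Vmax = 0.04294 × 5.39 = 0.232 μM.

5.39 mM/s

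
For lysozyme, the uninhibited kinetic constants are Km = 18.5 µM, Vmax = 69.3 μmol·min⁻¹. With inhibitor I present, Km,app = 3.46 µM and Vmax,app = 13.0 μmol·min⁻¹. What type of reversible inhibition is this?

uncompetitive

Both Km and Vmax decrease by the same factor (~5.34-fold) — characteristic of uncompetitive inhibition.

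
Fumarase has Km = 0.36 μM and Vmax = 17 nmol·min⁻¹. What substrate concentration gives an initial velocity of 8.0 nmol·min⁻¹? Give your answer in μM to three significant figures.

Rearranging v = Vmax[S]/(Km+[S]) gives [S] = Km·v/(Vmax − v).
[S] = 0.36 × 8.0 / (17 − 8.0) = 2.880/9.000 = 0.320 μM.

0.320 μM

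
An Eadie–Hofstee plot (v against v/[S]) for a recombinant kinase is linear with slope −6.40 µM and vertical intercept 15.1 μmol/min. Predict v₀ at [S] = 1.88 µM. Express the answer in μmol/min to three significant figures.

3.43 μmol/min

In the Eadie–Hofstee form v = Vmax − Km·(v/[S]), the slope is −Km and the intercept is Vmax, so Km = 6.40 µM and Vmax = 15.1 μmol/min.
v = 15.1 × 1.88/(6.40 + 1.88) = 3.43 μmol/min.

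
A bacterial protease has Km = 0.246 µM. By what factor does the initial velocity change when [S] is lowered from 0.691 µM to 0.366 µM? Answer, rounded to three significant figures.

The fractional saturations are [S]/(Km+[S]) = 0.691/0.9370 = 0.7375 and 0.366/0.6120 = 0.5980.
v₂/v₁ is just their ratio: 0.5980/0.7375 = 0.811.

0.811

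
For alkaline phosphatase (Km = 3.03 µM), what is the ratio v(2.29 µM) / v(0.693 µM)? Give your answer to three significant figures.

2.31

The fractional saturations are [S]/(Km+[S]) = 0.693/3.723 = 0.1861 and 2.29/5.320 = 0.4305.
v₂/v₁ is just their ratio: 0.4305/0.1861 = 2.31.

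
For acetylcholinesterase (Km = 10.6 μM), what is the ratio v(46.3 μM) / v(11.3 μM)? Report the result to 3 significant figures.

The fractional saturations are [S]/(Km+[S]) = 11.3/21.90 = 0.5160 and 46.3/56.90 = 0.8137.
v₂/v₁ is just their ratio: 0.8137/0.5160 = 1.58.

1.58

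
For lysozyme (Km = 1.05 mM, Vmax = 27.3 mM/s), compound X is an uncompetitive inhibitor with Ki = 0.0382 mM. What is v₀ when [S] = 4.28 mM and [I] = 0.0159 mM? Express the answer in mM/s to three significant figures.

With α = 1 + [I]/Ki = 1 + 0.0159/0.0382 = 1.416, the uncompetitive rate law is v = (Vmax/α)·[S] / (Km/α + [S]).
v = (27.3/1.416)×4.28 / (1.05/1.416 + 4.28) = 82.50/5.021 = 16.4 mM/s.

16.4 mM/s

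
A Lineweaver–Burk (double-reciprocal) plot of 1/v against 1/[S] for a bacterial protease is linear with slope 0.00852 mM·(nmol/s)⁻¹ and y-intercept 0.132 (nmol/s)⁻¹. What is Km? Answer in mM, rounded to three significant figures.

y-intercept = 1/Vmax ⇒ Vmax = 7.58 nmol/s; slope = Km/Vmax ⇒ Km = slope × Vmax.
Km = 0.00852 × 7.58 = 0.0645 mM.

0.0645 mM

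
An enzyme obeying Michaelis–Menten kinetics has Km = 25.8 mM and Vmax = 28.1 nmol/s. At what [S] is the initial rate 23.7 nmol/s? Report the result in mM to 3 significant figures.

The required fractional saturation is v/Vmax = 23.7/28.1 = 0.8434.
Then [S]/(Km+[S]) = 0.8434 ⇒ [S] = 25.8 × 0.8434/(1 − 0.8434) = 139 mM.

139 mM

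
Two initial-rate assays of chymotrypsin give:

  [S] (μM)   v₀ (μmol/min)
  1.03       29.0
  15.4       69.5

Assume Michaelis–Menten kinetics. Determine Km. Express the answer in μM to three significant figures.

1.71 μM

In reciprocal form, 1/v = (Km/Vmax)·(1/[S]) + 1/Vmax. The two points give (1/[S], 1/v) = (0.9709, 0.03448) and (0.06494, 0.01439).
Slope = (0.03448 − 0.01439)/(0.9709 − 0.06494) = 0.02218; intercept = 0.03448 − 0.02218×0.9709 = 0.01295.
Vmax = 1/intercept = 77.2 μmol/min; Km = slope × Vmax = 0.02218 × 77.2 = 1.71 μM.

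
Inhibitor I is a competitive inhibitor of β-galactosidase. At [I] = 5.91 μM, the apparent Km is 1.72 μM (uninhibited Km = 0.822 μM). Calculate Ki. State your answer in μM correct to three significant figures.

5.41 μM

Competitive: Km,app = α·Km with α = 1 + [I]/Ki.
α = Km,app/Km = 1.72/0.822 = 2.092.
Ki = [I]/(α − 1) = 5.91/1.092 = 5.41 μM.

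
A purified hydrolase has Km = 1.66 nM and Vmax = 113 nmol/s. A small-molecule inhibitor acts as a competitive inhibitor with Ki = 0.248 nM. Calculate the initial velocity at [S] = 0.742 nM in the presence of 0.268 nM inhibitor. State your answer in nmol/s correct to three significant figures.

20.0 nmol/s

α = 1 + [I]/Ki = 1 + 0.268/0.248 = 2.081.
For a competitive inhibitor, Vmax is unchanged and the apparent Km becomes α·Km: Km,app = 3.45 nM, Vmax,app = 113 nmol/s.
v = Vmax,app·[S]/(Km,app + [S]) = 113 × 0.742/(3.45 + 0.742) = 20.0 nmol/s.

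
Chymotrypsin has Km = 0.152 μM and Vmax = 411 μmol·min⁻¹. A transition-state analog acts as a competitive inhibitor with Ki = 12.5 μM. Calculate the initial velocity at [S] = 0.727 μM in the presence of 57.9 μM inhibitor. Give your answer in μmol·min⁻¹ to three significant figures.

189 μmol·min⁻¹

α = 1 + [I]/Ki = 1 + 57.9/12.5 = 5.632.
For a competitive inhibitor, Vmax is unchanged and the apparent Km becomes α·Km: Km,app = 0.856 μM, Vmax,app = 411 μmol·min⁻¹.
v = Vmax,app·[S]/(Km,app + [S]) = 411 × 0.727/(0.856 + 0.727) = 189 μmol·min⁻¹.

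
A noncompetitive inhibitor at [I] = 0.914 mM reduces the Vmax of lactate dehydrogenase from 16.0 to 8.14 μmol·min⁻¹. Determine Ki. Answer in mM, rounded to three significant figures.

Noncompetitive: Vmax,app = Vmax/α with α = 1 + [I]/Ki.
α = Vmax/Vmax,app = 16.0/8.14 = 1.966.
Since α = 1 + [I]/Ki, [I]/Ki = 1.966 − 1 = 0.9656 and Ki = 0.914/0.9656 = 0.947 mM.

0.947 mM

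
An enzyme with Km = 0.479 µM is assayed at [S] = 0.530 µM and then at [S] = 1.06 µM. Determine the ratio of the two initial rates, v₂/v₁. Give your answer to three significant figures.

1.31

Since Vmax cancels, v₂/v₁ = [S]₂(Km+[S]₁) / [S]₁(Km+[S]₂).
= 1.06×(0.479+0.530) / (0.530×(0.479+1.06)) = 1.070/0.8157 = 1.31.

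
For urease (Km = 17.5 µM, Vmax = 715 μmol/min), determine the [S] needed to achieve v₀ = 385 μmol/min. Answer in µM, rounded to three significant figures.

The required fractional saturation is v/Vmax = 385/715 = 0.5385.
Then [S]/(Km+[S]) = 0.5385 ⇒ [S] = 17.5 × 0.5385/(1 − 0.5385) = 20.4 µM.

20.4 µM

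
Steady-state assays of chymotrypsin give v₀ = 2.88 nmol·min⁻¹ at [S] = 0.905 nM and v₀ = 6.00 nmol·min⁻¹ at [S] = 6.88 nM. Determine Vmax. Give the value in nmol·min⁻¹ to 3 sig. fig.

7.18 nmol·min⁻¹

From v = Vmax[S]/(Km+[S]), each point gives Vmax = v(Km+[S])/[S].
Equating: 2.88(Km+0.905)/0.905 = 6.00(Km+6.88)/6.88.
3.182·Km + 2.88 = 0.8721·Km + 6.00, so (3.182 − 0.8721)·Km = 6.00 − 2.88.
Km = 3.120/2.310 = 1.35 nM; then Vmax = 2.88(1.35+0.905)/0.905 = 7.18 nmol·min⁻¹.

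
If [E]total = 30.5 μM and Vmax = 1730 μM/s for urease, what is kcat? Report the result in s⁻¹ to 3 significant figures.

kcat = Vmax/[E]total = 1730 μM/s / 30.5 μM = 56.7 s⁻¹.

56.7 s⁻¹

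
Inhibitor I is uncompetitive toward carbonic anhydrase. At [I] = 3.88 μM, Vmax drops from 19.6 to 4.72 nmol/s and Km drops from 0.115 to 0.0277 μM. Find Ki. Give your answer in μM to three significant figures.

1.23 μM

Uncompetitive: Vmax,app = Vmax/α (and Km,app = Km/α) with α = 1 + [I]/Ki.
α = Vmax/Vmax,app = 19.6/4.72 = 4.153.
Ki = [I]/(α − 1) = 3.88/3.153 = 1.23 μM.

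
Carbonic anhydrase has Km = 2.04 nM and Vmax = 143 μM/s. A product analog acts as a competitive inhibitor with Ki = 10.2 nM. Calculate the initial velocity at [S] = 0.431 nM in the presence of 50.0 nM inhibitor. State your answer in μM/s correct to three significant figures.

With α = 1 + [I]/Ki = 1 + 50.0/10.2 = 5.902, the competitive rate law is v = Vmax[S] / (αKm + [S]).
v = 143×0.431 / (5.902×2.04 + 0.431) = 61.63/12.47 = 4.94 μM/s.

4.94 μM/s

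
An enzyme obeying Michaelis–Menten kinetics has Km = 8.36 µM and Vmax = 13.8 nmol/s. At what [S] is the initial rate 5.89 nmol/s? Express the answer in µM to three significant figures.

6.23 µM

Rearranging v = Vmax[S]/(Km+[S]) gives [S] = Km·v/(Vmax − v).
[S] = 8.36 × 5.89 / (13.8 − 5.89) = 49.24/7.910 = 6.23 µM.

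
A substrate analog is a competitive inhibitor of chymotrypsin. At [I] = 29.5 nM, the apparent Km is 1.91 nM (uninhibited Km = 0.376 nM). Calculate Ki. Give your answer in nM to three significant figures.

Competitive: Km,app = α·Km with α = 1 + [I]/Ki.
α = Km,app/Km = 1.91/0.376 = 5.080.
Ki = [I]/(α − 1) = 29.5/4.080 = 7.23 nM.

7.23 nM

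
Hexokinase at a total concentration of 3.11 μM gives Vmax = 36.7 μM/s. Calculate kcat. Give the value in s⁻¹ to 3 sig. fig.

kcat = Vmax/[E]total = 36.7 μM/s / 3.11 μM = 11.8 s⁻¹.

11.8 s⁻¹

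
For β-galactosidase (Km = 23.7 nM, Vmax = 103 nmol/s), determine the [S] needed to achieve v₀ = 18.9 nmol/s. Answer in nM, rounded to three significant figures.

Rearranging v = Vmax[S]/(Km+[S]) gives [S] = Km·v/(Vmax − v).
[S] = 23.7 × 18.9 / (103 − 18.9) = 447.9/84.10 = 5.33 nM.

5.33 nM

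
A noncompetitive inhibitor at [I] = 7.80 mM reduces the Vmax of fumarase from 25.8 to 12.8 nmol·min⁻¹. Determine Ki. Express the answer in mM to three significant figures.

7.68 mM

Noncompetitive: Vmax,app = Vmax/α with α = 1 + [I]/Ki.
α = Vmax/Vmax,app = 25.8/12.8 = 2.016.
Ki = [I]/(α − 1) = 7.80/1.016 = 7.68 mM.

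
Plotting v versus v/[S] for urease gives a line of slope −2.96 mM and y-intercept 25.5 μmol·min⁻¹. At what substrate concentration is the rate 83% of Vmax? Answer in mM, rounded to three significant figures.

The Eadie–Hofstee slope gives Km = 2.96 mM (slope = −Km).
v/Vmax = [S]/(Km+[S]) = 0.83 ⇒ [S] = Km·0.83/(1−0.83) = 2.96 × 4.882 = 14.5 mM.

14.5 mM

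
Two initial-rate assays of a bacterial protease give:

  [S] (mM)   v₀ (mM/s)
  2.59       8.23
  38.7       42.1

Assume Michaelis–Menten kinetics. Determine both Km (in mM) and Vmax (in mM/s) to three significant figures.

In reciprocal form, 1/v = (Km/Vmax)·(1/[S]) + 1/Vmax. The two points give (1/[S], 1/v) = (0.3861, 0.1215) and (0.02584, 0.02375).
Slope = (0.1215 − 0.02375)/(0.3861 − 0.02584) = 0.2713; intercept = 0.1215 − 0.2713×0.3861 = 0.01674.
Vmax = 1/intercept = 59.7 mM/s; Km = slope × Vmax = 0.2713 × 59.7 = 16.2 mM.

Km = 16.2 mM; Vmax = 59.7 mM/s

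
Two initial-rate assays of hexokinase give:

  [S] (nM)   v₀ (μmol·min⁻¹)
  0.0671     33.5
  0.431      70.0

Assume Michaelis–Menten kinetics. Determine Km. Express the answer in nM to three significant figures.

0.108 nM

From v = Vmax[S]/(Km+[S]), each point gives Vmax = v(Km+[S])/[S].
Equating: 33.5(Km+0.0671)/0.0671 = 70.0(Km+0.431)/0.431.
499.3·Km + 33.5 = 162.4·Km + 70.0, so (499.3 − 162.4)·Km = 70.0 − 33.5.
Km = 36.50/336.8 = 0.108 nM; then Vmax = 33.5(0.108+0.0671)/0.0671 = 87.6 μmol·min⁻¹.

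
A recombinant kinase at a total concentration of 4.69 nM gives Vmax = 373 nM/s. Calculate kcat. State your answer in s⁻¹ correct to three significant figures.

79.5 s⁻¹

kcat = Vmax/[E]total = 373 nM/s / 4.69 nM = 79.5 s⁻¹.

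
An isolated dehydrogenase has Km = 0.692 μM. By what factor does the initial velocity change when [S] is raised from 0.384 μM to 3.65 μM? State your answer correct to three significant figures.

The fractional saturations are [S]/(Km+[S]) = 0.384/1.076 = 0.3569 and 3.65/4.342 = 0.8406.
v₂/v₁ is just their ratio: 0.8406/0.3569 = 2.36.

2.36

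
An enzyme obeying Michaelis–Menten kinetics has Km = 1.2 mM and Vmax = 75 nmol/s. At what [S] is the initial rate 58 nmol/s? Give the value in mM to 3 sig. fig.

4.09 mM

The required fractional saturation is v/Vmax = 58/75 = 0.7733.
Then [S]/(Km+[S]) = 0.7733 ⇒ [S] = 1.2 × 0.7733/(1 − 0.7733) = 4.09 mM.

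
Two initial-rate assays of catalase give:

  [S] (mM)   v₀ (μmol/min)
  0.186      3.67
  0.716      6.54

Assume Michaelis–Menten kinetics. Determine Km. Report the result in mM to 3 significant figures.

In reciprocal form, 1/v = (Km/Vmax)·(1/[S]) + 1/Vmax. The two points give (1/[S], 1/v) = (5.376, 0.2725) and (1.397, 0.1529).
Slope = (0.2725 − 0.1529)/(5.376 − 1.397) = 0.03005; intercept = 0.2725 − 0.03005×5.376 = 0.1109.
Vmax = 1/intercept = 9.01 μmol/min; Km = slope × Vmax = 0.03005 × 9.01 = 0.271 mM.

0.271 mM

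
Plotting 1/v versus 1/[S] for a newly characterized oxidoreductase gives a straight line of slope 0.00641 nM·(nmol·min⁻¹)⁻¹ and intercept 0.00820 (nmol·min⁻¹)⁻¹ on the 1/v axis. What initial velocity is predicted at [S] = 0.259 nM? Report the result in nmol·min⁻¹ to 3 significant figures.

30.3 nmol·min⁻¹

The y-intercept is 1/Vmax, so Vmax = 1/0.00820 = 122 nmol·min⁻¹.
The slope is Km/Vmax, so Km = 0.00641 × 122 = 0.782 nM.
Then v = 122 × 0.259/(0.782 + 0.259) = 30.3 nmol·min⁻¹.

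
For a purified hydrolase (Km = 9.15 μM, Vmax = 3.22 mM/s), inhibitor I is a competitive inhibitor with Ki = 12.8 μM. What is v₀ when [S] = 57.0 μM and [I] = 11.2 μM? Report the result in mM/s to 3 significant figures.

2.48 mM/s

With α = 1 + [I]/Ki = 1 + 11.2/12.8 = 1.875, the competitive rate law is v = Vmax[S] / (αKm + [S]).
v = 3.22×57.0 / (1.875×9.15 + 57.0) = 183.5/74.16 = 2.48 mM/s.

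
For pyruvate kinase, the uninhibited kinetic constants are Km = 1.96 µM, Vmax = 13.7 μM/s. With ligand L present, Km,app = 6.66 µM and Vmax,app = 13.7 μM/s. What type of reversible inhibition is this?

Km increases (1.96 → 6.66 µM) while Vmax is unchanged — the hallmark of competitive inhibition.

competitive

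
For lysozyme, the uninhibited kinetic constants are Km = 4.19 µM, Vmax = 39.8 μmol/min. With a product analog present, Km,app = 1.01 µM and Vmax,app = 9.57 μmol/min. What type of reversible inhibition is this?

uncompetitive

Both Km and Vmax decrease by the same factor (~4.16-fold) — characteristic of uncompetitive inhibition.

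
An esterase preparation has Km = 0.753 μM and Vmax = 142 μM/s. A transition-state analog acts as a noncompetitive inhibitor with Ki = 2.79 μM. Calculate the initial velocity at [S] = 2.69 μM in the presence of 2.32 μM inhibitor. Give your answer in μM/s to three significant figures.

With α = 1 + [I]/Ki = 1 + 2.32/2.79 = 1.832, the noncompetitive rate law is v = (Vmax/α)·[S] / (Km + [S]).
v = (142/1.832)×2.69 / (0.753 + 2.69) = 208.6/3.443 = 60.6 μM/s.

60.6 μM/s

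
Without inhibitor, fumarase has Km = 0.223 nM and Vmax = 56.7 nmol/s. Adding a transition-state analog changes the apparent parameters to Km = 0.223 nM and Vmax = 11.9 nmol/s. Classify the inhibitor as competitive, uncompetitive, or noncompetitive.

Vmax decreases (56.7 → 11.9 nmol/s) while Km is unchanged — pure noncompetitive inhibition.

noncompetitive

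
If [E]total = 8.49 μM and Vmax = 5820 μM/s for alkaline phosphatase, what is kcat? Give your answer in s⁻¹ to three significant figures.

686 s⁻¹

kcat = Vmax/[E]total = 5820 μM/s / 8.49 μM = 686 s⁻¹.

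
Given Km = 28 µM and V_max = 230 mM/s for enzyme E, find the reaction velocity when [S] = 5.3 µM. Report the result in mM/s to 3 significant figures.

36.6 mM/s

[S]/(Km+[S]) = 5.3/33.30 = 0.1592, the fractional saturation.
v = 0.1592 × Vmax = 0.1592 × 230 = 36.6 mM/s.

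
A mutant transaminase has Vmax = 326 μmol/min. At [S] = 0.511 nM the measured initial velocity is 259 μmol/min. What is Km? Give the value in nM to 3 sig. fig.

0.132 nM

From v = Vmax[S]/(Km+[S]), Km = [S](Vmax − v)/v.
Km = 0.511 × (326 − 259) / 259 = 34.24/259 = 0.132 nM.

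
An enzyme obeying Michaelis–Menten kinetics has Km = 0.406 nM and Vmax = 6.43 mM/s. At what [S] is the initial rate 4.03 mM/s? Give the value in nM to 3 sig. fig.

The required fractional saturation is v/Vmax = 4.03/6.43 = 0.6267.
Then [S]/(Km+[S]) = 0.6267 ⇒ [S] = 0.406 × 0.6267/(1 − 0.6267) = 0.682 nM.

0.682 nM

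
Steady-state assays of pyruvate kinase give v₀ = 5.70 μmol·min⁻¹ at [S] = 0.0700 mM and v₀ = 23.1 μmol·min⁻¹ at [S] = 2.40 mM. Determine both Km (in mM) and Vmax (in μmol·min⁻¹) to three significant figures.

Km = 0.242 mM; Vmax = 25.4 μmol·min⁻¹

From v = Vmax[S]/(Km+[S]), each point gives Vmax = v(Km+[S])/[S].
Equating: 5.70(Km+0.0700)/0.0700 = 23.1(Km+2.40)/2.40.
81.43·Km + 5.70 = 9.625·Km + 23.1, so (81.43 − 9.625)·Km = 23.1 − 5.70.
Km = 17.40/71.80 = 0.242 mM; then Vmax = 5.70(0.242+0.0700)/0.0700 = 25.4 μmol·min⁻¹.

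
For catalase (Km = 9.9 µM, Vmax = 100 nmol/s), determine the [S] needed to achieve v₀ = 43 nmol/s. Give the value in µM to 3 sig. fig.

7.47 µM

Rearranging v = Vmax[S]/(Km+[S]) gives [S] = Km·v/(Vmax − v).
[S] = 9.9 × 43 / (100 − 43) = 425.7/57.00 = 7.47 µM.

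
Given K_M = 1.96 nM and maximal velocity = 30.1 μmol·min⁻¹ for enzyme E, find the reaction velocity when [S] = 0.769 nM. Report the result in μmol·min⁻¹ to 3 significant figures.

8.48 μmol·min⁻¹

[S]/(Km+[S]) = 0.769/2.729 = 0.2818, the fractional saturation.
v = 0.2818 × Vmax = 0.2818 × 30.1 = 8.48 μmol·min⁻¹.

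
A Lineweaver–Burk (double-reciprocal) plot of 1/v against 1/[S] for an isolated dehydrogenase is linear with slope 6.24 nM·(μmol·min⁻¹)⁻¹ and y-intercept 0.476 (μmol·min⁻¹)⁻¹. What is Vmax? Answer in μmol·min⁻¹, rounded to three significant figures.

The y-intercept of a Lineweaver–Burk plot equals 1/Vmax, so Vmax = 1/0.476 = 2.10 μmol·min⁻¹.

2.10 μmol·min⁻¹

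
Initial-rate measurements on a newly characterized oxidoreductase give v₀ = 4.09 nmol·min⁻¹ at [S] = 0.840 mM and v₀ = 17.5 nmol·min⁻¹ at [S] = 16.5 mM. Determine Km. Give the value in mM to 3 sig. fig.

3.52 mM

In reciprocal form, 1/v = (Km/Vmax)·(1/[S]) + 1/Vmax. The two points give (1/[S], 1/v) = (1.190, 0.2445) and (0.06061, 0.05714).
Slope = (0.2445 − 0.05714)/(1.190 − 0.06061) = 0.1658; intercept = 0.2445 − 0.1658×1.190 = 0.04709.
Vmax = 1/intercept = 21.2 nmol·min⁻¹; Km = slope × Vmax = 0.1658 × 21.2 = 3.52 mM.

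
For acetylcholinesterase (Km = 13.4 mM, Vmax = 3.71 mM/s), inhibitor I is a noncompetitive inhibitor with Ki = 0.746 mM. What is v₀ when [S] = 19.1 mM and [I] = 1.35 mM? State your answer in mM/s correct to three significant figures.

With α = 1 + [I]/Ki = 1 + 1.35/0.746 = 2.810, the noncompetitive rate law is v = (Vmax/α)·[S] / (Km + [S]).
v = (3.71/2.810)×19.1 / (13.4 + 19.1) = 25.22/32.50 = 0.776 mM/s.

0.776 mM/s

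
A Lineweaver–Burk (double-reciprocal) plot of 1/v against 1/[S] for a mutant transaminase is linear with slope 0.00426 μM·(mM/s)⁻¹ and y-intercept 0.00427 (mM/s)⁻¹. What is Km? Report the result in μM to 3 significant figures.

y-intercept = 1/Vmax ⇒ Vmax = 234 mM/s; slope = Km/Vmax ⇒ Km = slope × Vmax.
Km = 0.00426 × 234 = 0.998 μM.

0.998 μM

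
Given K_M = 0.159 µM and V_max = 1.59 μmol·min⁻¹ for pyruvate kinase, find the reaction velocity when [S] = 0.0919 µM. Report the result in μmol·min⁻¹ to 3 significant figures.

0.582 μmol·min⁻¹

[S]/(Km+[S]) = 0.0919/0.2509 = 0.3663, the fractional saturation.
v = 0.3663 × Vmax = 0.3663 × 1.59 = 0.582 μmol·min⁻¹.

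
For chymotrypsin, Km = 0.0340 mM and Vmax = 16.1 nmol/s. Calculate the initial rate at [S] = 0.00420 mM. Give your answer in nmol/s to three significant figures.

v = Vmax·[S]/(Km + [S]) = 16.1 × 0.00420 / (0.0340 + 0.00420)
  = 0.06762 / 0.03820 = 1.77 nmol/s.

1.77 nmol/s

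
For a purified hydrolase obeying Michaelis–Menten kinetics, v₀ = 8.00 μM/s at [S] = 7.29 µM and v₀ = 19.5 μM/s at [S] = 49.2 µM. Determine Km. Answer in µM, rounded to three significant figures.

16.4 µM

From v = Vmax[S]/(Km+[S]), each point gives Vmax = v(Km+[S])/[S].
Equating: 8.00(Km+7.29)/7.29 = 19.5(Km+49.2)/49.2.
1.097·Km + 8.00 = 0.3963·Km + 19.5, so (1.097 − 0.3963)·Km = 19.5 − 8.00.
Km = 11.50/0.7011 = 16.4 µM; then Vmax = 8.00(16.4+7.29)/7.29 = 26.0 μM/s.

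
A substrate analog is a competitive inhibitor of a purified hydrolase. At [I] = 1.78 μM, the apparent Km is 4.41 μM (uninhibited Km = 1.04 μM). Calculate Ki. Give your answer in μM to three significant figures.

Competitive: Km,app = α·Km with α = 1 + [I]/Ki.
α = Km,app/Km = 4.41/1.04 = 4.240.
Ki = [I]/(α − 1) = 1.78/3.240 = 0.549 μM.

0.549 μM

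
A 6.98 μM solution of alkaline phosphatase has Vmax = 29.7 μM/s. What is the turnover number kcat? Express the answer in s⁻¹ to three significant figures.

4.26 s⁻¹

kcat = Vmax/[E]total = 29.7 μM/s / 6.98 μM = 4.26 s⁻¹.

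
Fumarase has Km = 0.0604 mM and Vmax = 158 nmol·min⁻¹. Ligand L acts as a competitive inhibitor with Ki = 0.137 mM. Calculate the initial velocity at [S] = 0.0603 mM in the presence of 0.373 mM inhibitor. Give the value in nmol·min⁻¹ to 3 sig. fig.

With α = 1 + [I]/Ki = 1 + 0.373/0.137 = 3.723, the competitive rate law is v = Vmax[S] / (αKm + [S]).
v = 158×0.0603 / (3.723×0.0604 + 0.0603) = 9.527/0.2851 = 33.4 nmol·min⁻¹.

33.4 nmol·min⁻¹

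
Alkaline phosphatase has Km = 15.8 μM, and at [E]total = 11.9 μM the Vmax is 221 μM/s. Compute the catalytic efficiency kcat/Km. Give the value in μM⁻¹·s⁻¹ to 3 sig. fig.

kcat = Vmax/[E]total = 221/11.9 = 18.6 s⁻¹.
kcat/Km = 18.6/15.8 = 1.18 μM⁻¹·s⁻¹.

1.18 μM⁻¹·s⁻¹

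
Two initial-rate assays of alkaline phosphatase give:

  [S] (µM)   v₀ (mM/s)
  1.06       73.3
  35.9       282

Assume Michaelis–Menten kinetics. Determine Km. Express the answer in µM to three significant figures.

3.40 µM

In reciprocal form, 1/v = (Km/Vmax)·(1/[S]) + 1/Vmax. The two points give (1/[S], 1/v) = (0.9434, 0.01364) and (0.02786, 0.003546).
Slope = (0.01364 − 0.003546)/(0.9434 − 0.02786) = 0.01103; intercept = 0.01364 − 0.01103×0.9434 = 0.003239.
Vmax = 1/intercept = 309 mM/s; Km = slope × Vmax = 0.01103 × 309 = 3.40 µM.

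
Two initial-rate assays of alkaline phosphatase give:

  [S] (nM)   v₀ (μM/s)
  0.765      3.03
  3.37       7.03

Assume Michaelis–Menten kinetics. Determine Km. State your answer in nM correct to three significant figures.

2.13 nM

From v = Vmax[S]/(Km+[S]), each point gives Vmax = v(Km+[S])/[S].
Equating: 3.03(Km+0.765)/0.765 = 7.03(Km+3.37)/3.37.
3.961·Km + 3.03 = 2.086·Km + 7.03, so (3.961 − 2.086)·Km = 7.03 − 3.03.
Km = 4.000/1.875 = 2.13 nM; then Vmax = 3.03(2.13+0.765)/0.765 = 11.5 μM/s.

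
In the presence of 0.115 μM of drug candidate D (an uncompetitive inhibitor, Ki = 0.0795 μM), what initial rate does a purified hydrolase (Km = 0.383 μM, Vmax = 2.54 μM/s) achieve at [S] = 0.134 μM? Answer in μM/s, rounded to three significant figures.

α = 1 + [I]/Ki = 1 + 0.115/0.0795 = 2.447.
For an uncompetitive inhibitor, both parameters are divided by α, giving Vmax/α and Km/α: Km,app = 0.157 μM, Vmax,app = 1.04 μM/s.
v = Vmax,app·[S]/(Km,app + [S]) = 1.04 × 0.134/(0.157 + 0.134) = 0.479 μM/s.

0.479 μM/s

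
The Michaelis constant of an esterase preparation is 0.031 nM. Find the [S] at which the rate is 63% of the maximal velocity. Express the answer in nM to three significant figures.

v/Vmax = [S]/(Km+[S]) = 0.63, so [S] = Km·0.63/(1 − 0.63) = 0.031 × 1.703.
[S] = 0.0528 nM.

0.0528 nM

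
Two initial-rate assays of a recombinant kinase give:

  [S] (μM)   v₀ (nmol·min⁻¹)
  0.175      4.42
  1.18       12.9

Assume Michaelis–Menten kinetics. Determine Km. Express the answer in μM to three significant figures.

In reciprocal form, 1/v = (Km/Vmax)·(1/[S]) + 1/Vmax. The two points give (1/[S], 1/v) = (5.714, 0.2262) and (0.8475, 0.07752).
Slope = (0.2262 − 0.07752)/(5.714 − 0.8475) = 0.03056; intercept = 0.2262 − 0.03056×5.714 = 0.05162.
Vmax = 1/intercept = 19.4 nmol·min⁻¹; Km = slope × Vmax = 0.03056 × 19.4 = 0.592 μM.

0.592 μM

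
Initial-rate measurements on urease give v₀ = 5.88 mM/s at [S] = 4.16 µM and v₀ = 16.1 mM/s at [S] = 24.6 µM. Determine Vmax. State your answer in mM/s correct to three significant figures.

In reciprocal form, 1/v = (Km/Vmax)·(1/[S]) + 1/Vmax. The two points give (1/[S], 1/v) = (0.2404, 0.1701) and (0.04065, 0.06211).
Slope = (0.1701 − 0.06211)/(0.2404 − 0.04065) = 0.5405; intercept = 0.1701 − 0.5405×0.2404 = 0.04014.
Vmax = 1/intercept = 24.9 mM/s; Km = slope × Vmax = 0.5405 × 24.9 = 13.5 µM.

24.9 mM/s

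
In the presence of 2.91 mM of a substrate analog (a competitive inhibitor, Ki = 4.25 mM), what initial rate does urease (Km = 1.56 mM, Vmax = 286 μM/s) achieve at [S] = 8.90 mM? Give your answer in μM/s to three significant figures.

α = 1 + [I]/Ki = 1 + 2.91/4.25 = 1.685.
For a competitive inhibitor, Vmax is unchanged and the apparent Km becomes α·Km: Km,app = 2.63 mM, Vmax,app = 286 μM/s.
v = Vmax,app·[S]/(Km,app + [S]) = 286 × 8.90/(2.63 + 8.90) = 221 μM/s.

221 μM/s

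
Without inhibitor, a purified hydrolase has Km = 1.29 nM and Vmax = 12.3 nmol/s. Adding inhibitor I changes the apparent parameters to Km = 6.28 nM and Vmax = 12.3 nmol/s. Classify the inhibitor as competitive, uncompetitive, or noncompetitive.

Km increases (1.29 → 6.28 nM) while Vmax is unchanged — the hallmark of competitive inhibition.

competitive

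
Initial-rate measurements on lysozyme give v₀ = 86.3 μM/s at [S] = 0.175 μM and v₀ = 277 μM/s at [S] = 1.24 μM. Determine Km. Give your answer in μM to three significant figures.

0.707 μM

In reciprocal form, 1/v = (Km/Vmax)·(1/[S]) + 1/Vmax. The two points give (1/[S], 1/v) = (5.714, 0.01159) and (0.8065, 0.003610).
Slope = (0.01159 − 0.003610)/(5.714 − 0.8065) = 0.001625; intercept = 0.01159 − 0.001625×5.714 = 0.002299.
Vmax = 1/intercept = 435 μM/s; Km = slope × Vmax = 0.001625 × 435 = 0.707 μM.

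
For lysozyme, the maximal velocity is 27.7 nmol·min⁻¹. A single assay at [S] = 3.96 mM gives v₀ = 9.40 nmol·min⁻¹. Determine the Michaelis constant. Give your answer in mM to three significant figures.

7.71 mM

From v = Vmax[S]/(Km+[S]), Km = [S](Vmax − v)/v.
Km = 3.96 × (27.7 − 9.40) / 9.40 = 72.47/9.40 = 7.71 mM.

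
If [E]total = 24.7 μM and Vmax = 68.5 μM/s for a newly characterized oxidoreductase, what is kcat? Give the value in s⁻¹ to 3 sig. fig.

2.77 s⁻¹

kcat = Vmax/[E]total = 68.5 μM/s / 24.7 μM = 2.77 s⁻¹.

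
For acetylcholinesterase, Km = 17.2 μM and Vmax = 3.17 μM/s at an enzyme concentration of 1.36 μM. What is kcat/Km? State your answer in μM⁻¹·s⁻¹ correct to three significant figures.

kcat = Vmax/[E]total = 3.17/1.36 = 2.33 s⁻¹.
kcat/Km = 2.33/17.2 = 0.136 μM⁻¹·s⁻¹.

0.136 μM⁻¹·s⁻¹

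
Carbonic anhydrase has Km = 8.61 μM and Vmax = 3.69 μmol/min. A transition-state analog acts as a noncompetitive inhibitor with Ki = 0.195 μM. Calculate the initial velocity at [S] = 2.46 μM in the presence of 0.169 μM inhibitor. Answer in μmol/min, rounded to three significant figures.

0.439 μmol/min

α = 1 + [I]/Ki = 1 + 0.169/0.195 = 1.867.
For a noncompetitive inhibitor, Vmax is reduced to Vmax/α while Km is unchanged: Km,app = 8.61 μM, Vmax,app = 1.98 μmol/min.
v = Vmax,app·[S]/(Km,app + [S]) = 1.98 × 2.46/(8.61 + 2.46) = 0.439 μmol/min.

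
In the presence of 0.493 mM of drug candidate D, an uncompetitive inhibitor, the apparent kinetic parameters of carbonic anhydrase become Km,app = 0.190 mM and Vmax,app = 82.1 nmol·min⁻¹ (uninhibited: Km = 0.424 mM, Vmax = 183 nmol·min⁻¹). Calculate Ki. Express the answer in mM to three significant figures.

0.401 mM

Uncompetitive: Vmax,app = Vmax/α (and Km,app = Km/α) with α = 1 + [I]/Ki.
α = Vmax/Vmax,app = 183/82.1 = 2.229.
Since α = 1 + [I]/Ki, [I]/Ki = 2.229 − 1 = 1.229 and Ki = 0.493/1.229 = 0.401 mM.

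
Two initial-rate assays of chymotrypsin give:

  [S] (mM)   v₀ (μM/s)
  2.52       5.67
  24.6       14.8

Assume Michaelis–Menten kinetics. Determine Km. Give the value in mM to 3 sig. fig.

5.54 mM

In reciprocal form, 1/v = (Km/Vmax)·(1/[S]) + 1/Vmax. The two points give (1/[S], 1/v) = (0.3968, 0.1764) and (0.04065, 0.06757).
Slope = (0.1764 − 0.06757)/(0.3968 − 0.04065) = 0.3055; intercept = 0.1764 − 0.3055×0.3968 = 0.05515.
Vmax = 1/intercept = 18.1 μM/s; Km = slope × Vmax = 0.3055 × 18.1 = 5.54 mM.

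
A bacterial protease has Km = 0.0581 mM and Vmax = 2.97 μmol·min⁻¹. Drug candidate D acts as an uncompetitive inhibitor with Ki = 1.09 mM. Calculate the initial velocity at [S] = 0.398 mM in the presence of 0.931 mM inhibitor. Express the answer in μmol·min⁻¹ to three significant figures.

α = 1 + [I]/Ki = 1 + 0.931/1.09 = 1.854.
For an uncompetitive inhibitor, both parameters are divided by α, giving Vmax/α and Km/α: Km,app = 0.0313 mM, Vmax,app = 1.60 μmol·min⁻¹.
v = Vmax,app·[S]/(Km,app + [S]) = 1.60 × 0.398/(0.0313 + 0.398) = 1.48 μmol·min⁻¹.

1.48 μmol·min⁻¹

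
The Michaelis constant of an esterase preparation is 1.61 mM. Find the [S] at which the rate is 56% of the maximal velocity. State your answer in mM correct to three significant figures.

2.05 mM

v/Vmax = [S]/(Km+[S]) = 0.56, so [S] = Km·0.56/(1 − 0.56) = 1.61 × 1.273.
[S] = 2.05 mM.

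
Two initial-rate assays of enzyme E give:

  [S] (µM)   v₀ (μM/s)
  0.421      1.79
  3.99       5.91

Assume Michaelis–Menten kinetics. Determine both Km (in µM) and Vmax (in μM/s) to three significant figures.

Km = 1.49 µM; Vmax = 8.11 μM/s

In reciprocal form, 1/v = (Km/Vmax)·(1/[S]) + 1/Vmax. The two points give (1/[S], 1/v) = (2.375, 0.5587) and (0.2506, 0.1692).
Slope = (0.5587 − 0.1692)/(2.375 − 0.2506) = 0.1833; intercept = 0.5587 − 0.1833×2.375 = 0.1233.
Vmax = 1/intercept = 8.11 μM/s; Km = slope × Vmax = 0.1833 × 8.11 = 1.49 µM.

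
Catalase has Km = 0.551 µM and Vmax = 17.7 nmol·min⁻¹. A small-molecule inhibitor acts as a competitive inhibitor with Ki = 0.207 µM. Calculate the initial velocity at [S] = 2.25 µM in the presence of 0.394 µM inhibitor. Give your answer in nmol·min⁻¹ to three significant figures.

10.3 nmol·min⁻¹

With α = 1 + [I]/Ki = 1 + 0.394/0.207 = 2.903, the competitive rate law is v = Vmax[S] / (αKm + [S]).
v = 17.7×2.25 / (2.903×0.551 + 2.25) = 39.82/3.850 = 10.3 nmol·min⁻¹.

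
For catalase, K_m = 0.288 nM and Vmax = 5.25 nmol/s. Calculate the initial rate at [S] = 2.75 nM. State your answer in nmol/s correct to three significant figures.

v = Vmax·[S]/(Km + [S]) = 5.25 × 2.75 / (0.288 + 2.75)
  = 14.44 / 3.038 = 4.75 nmol/s.

4.75 nmol/s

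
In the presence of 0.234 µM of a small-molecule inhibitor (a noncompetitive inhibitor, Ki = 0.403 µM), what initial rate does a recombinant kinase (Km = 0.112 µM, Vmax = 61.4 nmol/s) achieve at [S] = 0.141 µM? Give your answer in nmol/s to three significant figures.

21.6 nmol/s

With α = 1 + [I]/Ki = 1 + 0.234/0.403 = 1.581, the noncompetitive rate law is v = (Vmax/α)·[S] / (Km + [S]).
v = (61.4/1.581)×0.141 / (0.112 + 0.141) = 5.477/0.2530 = 21.6 nmol/s.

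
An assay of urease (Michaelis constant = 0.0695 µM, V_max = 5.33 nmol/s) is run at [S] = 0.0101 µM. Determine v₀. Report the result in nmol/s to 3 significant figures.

[S]/(Km+[S]) = 0.0101/0.07960 = 0.1269, the fractional saturation.
v = 0.1269 × Vmax = 0.1269 × 5.33 = 0.676 nmol/s.

0.676 nmol/s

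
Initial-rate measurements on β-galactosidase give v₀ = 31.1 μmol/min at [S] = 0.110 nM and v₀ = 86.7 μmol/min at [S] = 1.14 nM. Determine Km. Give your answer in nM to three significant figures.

In reciprocal form, 1/v = (Km/Vmax)·(1/[S]) + 1/Vmax. The two points give (1/[S], 1/v) = (9.091, 0.03215) and (0.8772, 0.01153).
Slope = (0.03215 − 0.01153)/(9.091 − 0.8772) = 0.002510; intercept = 0.03215 − 0.002510×9.091 = 0.009332.
Vmax = 1/intercept = 107 μmol/min; Km = slope × Vmax = 0.002510 × 107 = 0.269 nM.

0.269 nM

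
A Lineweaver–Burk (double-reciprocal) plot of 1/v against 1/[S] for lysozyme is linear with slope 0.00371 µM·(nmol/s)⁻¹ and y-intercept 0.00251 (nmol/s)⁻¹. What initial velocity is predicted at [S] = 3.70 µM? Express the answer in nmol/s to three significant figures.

The y-intercept is 1/Vmax, so Vmax = 1/0.00251 = 398 nmol/s.
The slope is Km/Vmax, so Km = 0.00371 × 398 = 1.48 µM.
Then v = 398 × 3.70/(1.48 + 3.70) = 285 nmol/s.

285 nmol/s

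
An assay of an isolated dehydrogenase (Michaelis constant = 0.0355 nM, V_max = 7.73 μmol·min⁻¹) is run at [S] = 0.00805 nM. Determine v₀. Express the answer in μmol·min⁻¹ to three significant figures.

v = Vmax·[S]/(Km + [S]) = 7.73 × 0.00805 / (0.0355 + 0.00805)
  = 0.06223 / 0.04355 = 1.43 μmol·min⁻¹.

1.43 μmol·min⁻¹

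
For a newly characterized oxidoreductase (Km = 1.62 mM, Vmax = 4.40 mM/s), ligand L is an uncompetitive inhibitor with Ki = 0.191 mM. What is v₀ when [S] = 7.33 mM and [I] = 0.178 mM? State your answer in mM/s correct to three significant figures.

2.04 mM/s

With α = 1 + [I]/Ki = 1 + 0.178/0.191 = 1.932, the uncompetitive rate law is v = (Vmax/α)·[S] / (Km/α + [S]).
v = (4.40/1.932)×7.33 / (1.62/1.932 + 7.33) = 16.69/8.169 = 2.04 mM/s.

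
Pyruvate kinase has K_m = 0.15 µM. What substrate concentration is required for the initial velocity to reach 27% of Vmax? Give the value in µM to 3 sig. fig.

v/Vmax = [S]/(Km+[S]) = 0.27, so [S] = Km·0.27/(1 − 0.27) = 0.15 × 0.3699.
[S] = 0.0555 µM.

0.0555 µM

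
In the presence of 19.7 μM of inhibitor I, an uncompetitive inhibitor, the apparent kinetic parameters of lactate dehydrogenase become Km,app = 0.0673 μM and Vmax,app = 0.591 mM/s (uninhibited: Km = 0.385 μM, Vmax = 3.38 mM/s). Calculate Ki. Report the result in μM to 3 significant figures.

4.17 μM

Uncompetitive: Vmax,app = Vmax/α (and Km,app = Km/α) with α = 1 + [I]/Ki.
α = Vmax/Vmax,app = 3.38/0.591 = 5.719.
Ki = [I]/(α − 1) = 19.7/4.719 = 4.17 μM.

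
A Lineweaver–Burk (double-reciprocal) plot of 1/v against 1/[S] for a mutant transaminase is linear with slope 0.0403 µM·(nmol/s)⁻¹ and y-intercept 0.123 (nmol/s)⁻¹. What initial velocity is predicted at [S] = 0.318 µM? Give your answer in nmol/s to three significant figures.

4.00 nmol/s

The y-intercept is 1/Vmax, so Vmax = 1/0.123 = 8.13 nmol/s.
The slope is Km/Vmax, so Km = 0.0403 × 8.13 = 0.328 µM.
Then v = 8.13 × 0.318/(0.328 + 0.318) = 4.00 nmol/s.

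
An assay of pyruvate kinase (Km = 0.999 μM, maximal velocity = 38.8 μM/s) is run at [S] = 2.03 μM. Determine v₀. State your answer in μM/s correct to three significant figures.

26.0 μM/s

[S]/(Km+[S]) = 2.03/3.029 = 0.6702, the fractional saturation.
v = 0.6702 × Vmax = 0.6702 × 38.8 = 26.0 μM/s.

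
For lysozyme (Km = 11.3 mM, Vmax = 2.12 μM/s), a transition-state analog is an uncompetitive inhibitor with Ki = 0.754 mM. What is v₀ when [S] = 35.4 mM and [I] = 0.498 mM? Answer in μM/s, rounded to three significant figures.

α = 1 + [I]/Ki = 1 + 0.498/0.754 = 1.660.
For an uncompetitive inhibitor, both parameters are divided by α, giving Vmax/α and Km/α: Km,app = 6.81 mM, Vmax,app = 1.28 μM/s.
v = Vmax,app·[S]/(Km,app + [S]) = 1.28 × 35.4/(6.81 + 35.4) = 1.07 μM/s.

1.07 μM/s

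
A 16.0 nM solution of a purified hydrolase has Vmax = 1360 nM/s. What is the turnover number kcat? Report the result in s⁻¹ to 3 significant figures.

kcat = Vmax/[E]total = 1360 nM/s / 16.0 nM = 85.0 s⁻¹.

85.0 s⁻¹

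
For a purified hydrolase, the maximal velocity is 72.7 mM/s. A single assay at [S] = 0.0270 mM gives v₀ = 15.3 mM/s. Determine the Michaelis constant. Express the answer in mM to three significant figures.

0.101 mM

v/Vmax = 15.3/72.7 = 0.2105 = [S]/(Km+[S]).
So Km + [S] = [S]/0.2105 = 0.1283 mM, giving Km = 0.1283 − 0.0270 = 0.101 mM.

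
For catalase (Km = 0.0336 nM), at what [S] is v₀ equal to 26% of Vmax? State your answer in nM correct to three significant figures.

v/Vmax = [S]/(Km+[S]) = 0.26, so [S] = Km·0.26/(1 − 0.26) = 0.0336 × 0.3514.
[S] = 0.0118 nM.

0.0118 nM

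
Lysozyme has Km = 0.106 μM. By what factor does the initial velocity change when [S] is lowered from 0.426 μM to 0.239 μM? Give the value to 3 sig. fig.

0.865

The fractional saturations are [S]/(Km+[S]) = 0.426/0.5320 = 0.8008 and 0.239/0.3450 = 0.6928.
v₂/v₁ is just their ratio: 0.6928/0.8008 = 0.865.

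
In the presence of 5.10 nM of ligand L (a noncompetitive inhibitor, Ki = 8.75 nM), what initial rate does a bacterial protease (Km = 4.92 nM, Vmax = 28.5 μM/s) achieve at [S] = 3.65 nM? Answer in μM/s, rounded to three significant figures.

α = 1 + [I]/Ki = 1 + 5.10/8.75 = 1.583.
For a noncompetitive inhibitor, Vmax is reduced to Vmax/α while Km is unchanged: Km,app = 4.92 nM, Vmax,app = 18.0 μM/s.
v = Vmax,app·[S]/(Km,app + [S]) = 18.0 × 3.65/(4.92 + 3.65) = 7.67 μM/s.

7.67 μM/s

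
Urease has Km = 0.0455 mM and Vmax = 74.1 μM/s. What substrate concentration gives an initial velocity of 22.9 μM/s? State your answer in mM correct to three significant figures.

0.0204 mM

Rearranging v = Vmax[S]/(Km+[S]) gives [S] = Km·v/(Vmax − v).
[S] = 0.0455 × 22.9 / (74.1 − 22.9) = 1.042/51.20 = 0.0204 mM.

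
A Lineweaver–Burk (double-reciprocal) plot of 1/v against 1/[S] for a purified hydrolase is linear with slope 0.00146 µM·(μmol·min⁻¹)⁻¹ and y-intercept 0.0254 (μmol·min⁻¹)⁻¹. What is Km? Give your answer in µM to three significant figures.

y-intercept = 1/Vmax ⇒ Vmax = 39.4 μmol·min⁻¹; slope = Km/Vmax ⇒ Km = slope × Vmax.
Km = 0.00146 × 39.4 = 0.0575 µM.

0.0575 µM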